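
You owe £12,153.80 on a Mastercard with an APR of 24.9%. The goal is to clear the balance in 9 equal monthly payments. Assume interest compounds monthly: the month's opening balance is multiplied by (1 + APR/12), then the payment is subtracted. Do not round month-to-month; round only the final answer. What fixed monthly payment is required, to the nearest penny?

Monthly rate r = 24.9%/12 = 2.075% = 0.02075.
Level-payment amortization: P = B₀·r / (1 − (1+r)^(−n)) = 12153.80·0.02075 / (1 − 1.02075^(−9)).
Denominator 1 − (1+r)^(−9) = 0.168761782.
P = 252.191 / 0.168761782 ≈ 1494.36.

£1,494.36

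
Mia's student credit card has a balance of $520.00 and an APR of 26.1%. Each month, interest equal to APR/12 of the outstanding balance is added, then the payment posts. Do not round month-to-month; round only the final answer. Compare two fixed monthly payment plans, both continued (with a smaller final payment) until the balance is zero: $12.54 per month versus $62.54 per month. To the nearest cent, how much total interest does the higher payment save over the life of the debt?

$773.28

Monthly rate r = 26.1%/12 = 2.175% = 0.02175.
At $12.54/mo: n = ⌈−ln(1 − rB₀/P)/ln(1+r)⌉ = 108 payments (last $11.44); total interest = total paid − $520.00 = $833.22.
At $62.54/mo: 10 payments (last $17.08); total interest $59.94.
Interest saved = $833.22 − $59.94 = $773.28.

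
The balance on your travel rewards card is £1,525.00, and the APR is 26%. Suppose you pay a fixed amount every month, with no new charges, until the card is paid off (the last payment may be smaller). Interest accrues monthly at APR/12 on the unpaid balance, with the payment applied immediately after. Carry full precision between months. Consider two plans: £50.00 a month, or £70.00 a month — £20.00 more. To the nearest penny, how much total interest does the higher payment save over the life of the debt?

Monthly rate r = 26%/12 = 2.16667% = 0.0216667.
At £50.00/mo: n = ⌈−ln(1 − rB₀/P)/ln(1+r)⌉ = 51 payments (last £22.29); total interest = total paid − £1,525.00 = £997.29.
At £70.00/mo: 30 payments (last £55.90); total interest £560.90.
Interest saved = £997.29 − £560.90 = £436.39.

£436.39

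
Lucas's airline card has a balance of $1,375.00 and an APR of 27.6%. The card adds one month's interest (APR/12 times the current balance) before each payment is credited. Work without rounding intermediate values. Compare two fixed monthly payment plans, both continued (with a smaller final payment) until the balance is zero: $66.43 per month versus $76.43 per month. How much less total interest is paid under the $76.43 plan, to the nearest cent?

$93.27

Monthly rate r = 27.6%/12 = 2.3% = 0.023.
At $66.43/mo: n = ⌈−ln(1 − rB₀/P)/ln(1+r)⌉ = 29 payments (last $28.47); total interest = total paid − $1,375.00 = $513.51.
At $76.43/mo: 24 payments (last $37.35); total interest $420.24.
Interest saved = $513.51 − $420.24 = $93.27.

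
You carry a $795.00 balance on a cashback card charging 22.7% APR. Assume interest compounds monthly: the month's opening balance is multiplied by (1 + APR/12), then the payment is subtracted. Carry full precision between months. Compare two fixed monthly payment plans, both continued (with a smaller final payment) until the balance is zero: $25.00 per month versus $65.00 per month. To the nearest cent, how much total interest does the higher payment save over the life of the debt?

$314.85

Monthly rate r = 22.7%/12 = 1.89167% = 0.0189167.
At $25.00/mo: n = ⌈−ln(1 − rB₀/P)/ln(1+r)⌉ = 50 payments (last $2.58); total interest = total paid − $795.00 = $432.58.
At $65.00/mo: 15 payments (last $2.73); total interest $117.73.
Interest saved = $432.58 − $117.73 = $314.85.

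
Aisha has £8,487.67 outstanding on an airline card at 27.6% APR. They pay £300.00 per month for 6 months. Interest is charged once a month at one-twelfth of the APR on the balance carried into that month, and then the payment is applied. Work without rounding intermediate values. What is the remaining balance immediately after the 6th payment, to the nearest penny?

Monthly rate r = 27.6%/12 = 2.3% = 0.023.
Each month: B ← B·(1+r) − £300.00.
Month 1: interest £195.22; balance after payment £8,382.89.
Month 2: interest £192.81; balance after payment £8,275.69.
Month 3: interest £190.34; balance after payment £8,166.03.
Month 4: interest £187.82; balance after payment £8,053.85.
Month 5: interest £185.24; balance after payment £7,939.09.
Month 6: interest £182.60; balance after payment £7,821.69.

£7,821.69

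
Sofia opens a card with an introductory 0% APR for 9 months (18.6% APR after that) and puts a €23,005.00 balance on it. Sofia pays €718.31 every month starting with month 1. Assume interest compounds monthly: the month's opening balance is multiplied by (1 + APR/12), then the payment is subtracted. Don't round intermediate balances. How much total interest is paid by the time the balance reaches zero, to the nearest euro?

Promo months 1–9 at r₀ = 0%/12 = 0; months 10+ at r₁ = 18.6%/12 = 0.0155.
After month 9 (no interest yet): B = €23,005.00 − 9·€718.31 = €16,540.21.
Then at r₁ with €718.31/mo: n₂ = −ln(1 − r₁·B/P)/ln(1+r₁) ≈ 28.70 → 29 more payments.
Total paid = 37·€718.31 + €505.63 = €27,083.10; interest = €27,083.10 − €23,005.00 = €4,078.10.

€4,078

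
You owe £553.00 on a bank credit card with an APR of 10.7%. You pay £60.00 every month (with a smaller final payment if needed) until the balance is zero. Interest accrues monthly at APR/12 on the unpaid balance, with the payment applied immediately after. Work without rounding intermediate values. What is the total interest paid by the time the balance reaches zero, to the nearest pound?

£27

Monthly rate r = 10.7%/12 = 0.891667% = 0.00891667.
Payoff takes n = ⌈−ln(1 − rB₀/P)/ln(1+r)⌉ = ⌈9.660⌉ = 10 payments; the last is £39.68.
Total paid = 9·£60.00 + £39.68 = £579.68.
Total interest = total paid − principal = £579.68 − £553.00 = £26.68.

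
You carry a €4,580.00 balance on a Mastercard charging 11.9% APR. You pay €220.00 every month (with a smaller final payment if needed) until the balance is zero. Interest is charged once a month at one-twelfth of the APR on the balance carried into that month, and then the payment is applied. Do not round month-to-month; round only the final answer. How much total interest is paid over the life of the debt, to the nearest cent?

€575.58

Monthly rate r = 11.9%/12 = 0.991667% = 0.00991667.
Payoff takes n = ⌈−ln(1 − rB₀/P)/ln(1+r)⌉ = ⌈23.433⌉ = 24 payments; the last is €95.58.
Total paid = 23·€220.00 + €95.58 = €5,155.58.
Total interest = total paid − principal = €5,155.58 − €4,580.00 = €575.58.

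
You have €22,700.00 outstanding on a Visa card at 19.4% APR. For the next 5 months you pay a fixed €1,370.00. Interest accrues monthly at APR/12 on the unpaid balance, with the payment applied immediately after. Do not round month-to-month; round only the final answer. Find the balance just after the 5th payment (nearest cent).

Monthly rate r = 19.4%/12 = 1.61667% = 0.0161667.
Each month: B ← B·(1+r) − €1,370.00.
Month 1: interest €366.98; balance after payment €21,696.98.
Month 2: interest €350.77; balance after payment €20,677.75.
Month 3: interest €334.29; balance after payment €19,642.04.
Month 4: interest €317.55; balance after payment €18,589.59.
Month 5: interest €300.53; balance after payment €17,520.12.

€17,520.12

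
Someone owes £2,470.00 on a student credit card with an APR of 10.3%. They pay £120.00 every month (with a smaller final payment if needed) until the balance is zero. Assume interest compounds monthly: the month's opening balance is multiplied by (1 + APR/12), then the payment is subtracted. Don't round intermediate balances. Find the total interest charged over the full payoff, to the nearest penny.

£259.61

Monthly rate r = 10.3%/12 = 0.858333% = 0.00858333.
Payoff takes n = ⌈−ln(1 − rB₀/P)/ln(1+r)⌉ = ⌈22.746⌉ = 23 payments; the last is £89.61.
Total paid = 22·£120.00 + £89.61 = £2,729.61.
Total interest = total paid − principal = £2,729.61 − £2,470.00 = £259.61.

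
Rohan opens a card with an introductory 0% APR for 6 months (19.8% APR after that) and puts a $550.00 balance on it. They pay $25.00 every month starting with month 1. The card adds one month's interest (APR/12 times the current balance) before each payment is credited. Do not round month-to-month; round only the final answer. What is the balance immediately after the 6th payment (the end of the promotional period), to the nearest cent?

Promo months 1–6 at r₀ = 0%/12 = 0; months 7+ at r₁ = 19.8%/12 = 0.0165.
After month 6 (no interest yet): B = $550.00 − 6·$25.00 = $400.00.

$400.00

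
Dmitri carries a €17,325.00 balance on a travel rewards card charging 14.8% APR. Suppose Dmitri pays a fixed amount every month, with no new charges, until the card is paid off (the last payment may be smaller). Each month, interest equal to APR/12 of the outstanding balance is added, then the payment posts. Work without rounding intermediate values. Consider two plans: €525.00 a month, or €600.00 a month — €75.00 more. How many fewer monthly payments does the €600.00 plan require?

Monthly rate r = 14.8%/12 = 1.23333% = 0.0123333.
At €525.00/mo: n = ⌈−ln(1 − rB₀/P)/ln(1+r)⌉ = 43 payments (last €331.79); total interest = total paid − €17,325.00 = €5,056.79.
At €600.00/mo: 36 payments (last €549.69); total interest €4,224.69.
Payments saved = 43 − 36 = 7.

7 fewer payments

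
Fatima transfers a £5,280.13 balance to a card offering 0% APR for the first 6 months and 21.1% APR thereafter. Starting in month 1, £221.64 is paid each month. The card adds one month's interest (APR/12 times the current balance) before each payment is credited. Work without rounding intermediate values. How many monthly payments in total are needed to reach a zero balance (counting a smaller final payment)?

Promo months 1–6 at r₀ = 0%/12 = 0; months 7+ at r₁ = 21.1%/12 = 0.0175833.
After month 6 (no interest yet): B = £5,280.13 − 6·£221.64 = £3,950.29.
Then at r₁ with £221.64/mo: n₂ = −ln(1 − r₁·B/P)/ln(1+r₁) ≈ 21.57 → 22 more payments.

28 payments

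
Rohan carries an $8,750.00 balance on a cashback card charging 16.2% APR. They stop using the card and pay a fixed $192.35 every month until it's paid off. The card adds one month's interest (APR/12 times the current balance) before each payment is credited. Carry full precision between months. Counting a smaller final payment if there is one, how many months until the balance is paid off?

72 payments

Monthly rate r = 16.2%/12 = 1.35% = 0.0135.
Recurrence: B ← B·(1+r) − $192.35.
Month 1: interest $118.12; balance after payment $8,675.77.
Month 2: interest $117.12; balance after payment $8,600.55.
Closed form: n = −ln(1 − rB₀/P)/ln(1+r) = −ln(0.38589)/ln(1.0135) ≈ 71.010, so the balance reaches zero during payment 72.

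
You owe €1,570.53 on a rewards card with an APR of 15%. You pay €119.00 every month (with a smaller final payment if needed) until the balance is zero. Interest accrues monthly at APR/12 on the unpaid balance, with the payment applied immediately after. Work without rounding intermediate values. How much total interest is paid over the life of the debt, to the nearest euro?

Monthly rate r = 15%/12 = 1.25% = 0.0125.
Payoff takes n = ⌈−ln(1 − rB₀/P)/ln(1+r)⌉ = ⌈14.513⌉ = 15 payments; the last is €61.25.
Total paid = 14·€119.00 + €61.25 = €1,727.25.
Total interest = total paid − principal = €1,727.25 − €1,570.53 = €156.72.

€157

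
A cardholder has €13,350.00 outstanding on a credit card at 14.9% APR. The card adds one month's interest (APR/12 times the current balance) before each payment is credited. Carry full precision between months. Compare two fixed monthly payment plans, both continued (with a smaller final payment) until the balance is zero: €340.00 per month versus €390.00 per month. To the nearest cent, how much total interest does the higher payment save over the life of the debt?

Monthly rate r = 14.9%/12 = 1.24167% = 0.0124167.
At €340.00/mo: n = ⌈−ln(1 − rB₀/P)/ln(1+r)⌉ = 55 payments (last €59.67); total interest = total paid − €13,350.00 = €5,069.67.
At €390.00/mo: 45 payments (last €331.25); total interest €4,141.25.
Interest saved = €5,069.67 − €4,141.25 = €928.42.

€928.42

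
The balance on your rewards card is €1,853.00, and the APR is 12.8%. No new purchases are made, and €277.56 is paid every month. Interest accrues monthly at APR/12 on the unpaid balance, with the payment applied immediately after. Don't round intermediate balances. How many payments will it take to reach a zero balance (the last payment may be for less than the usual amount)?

Monthly rate r = 12.8%/12 = 1.06667% = 0.0106667.
Recurrence: B ← B·(1+r) − €277.56.
Month 1: interest €19.77; balance after payment €1,595.21.
Month 2: interest €17.02; balance after payment €1,334.66.
Closed form: n = −ln(1 − rB₀/P)/ln(1+r) = −ln(0.92879)/ln(1.01067) ≈ 6.963, so the balance reaches zero during payment 7.

7 payments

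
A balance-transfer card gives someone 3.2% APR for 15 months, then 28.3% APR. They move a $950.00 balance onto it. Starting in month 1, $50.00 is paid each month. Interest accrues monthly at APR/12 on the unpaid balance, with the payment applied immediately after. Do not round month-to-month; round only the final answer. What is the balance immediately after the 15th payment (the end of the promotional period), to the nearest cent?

$224.55

Promo months 1–15 at r₀ = 3.2%/12 = 0.00266667; months 16+ at r₁ = 28.3%/12 = 0.0235833.
After month 15: iterate B ← B·(1+r₀) − $50.00 for 15 months → $224.55.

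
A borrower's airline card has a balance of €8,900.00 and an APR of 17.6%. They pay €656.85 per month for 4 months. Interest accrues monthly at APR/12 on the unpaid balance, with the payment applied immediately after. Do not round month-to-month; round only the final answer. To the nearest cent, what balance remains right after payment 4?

Monthly rate r = 17.6%/12 = 1.46667% = 0.0146667.
Each month: B ← B·(1+r) − €656.85.
Month 1: interest €130.53; balance after payment €8,373.68.
Month 2: interest €122.81; balance after payment €7,839.65.
Month 3: interest €114.98; balance after payment €7,297.78.
Month 4: interest €107.03; balance after payment €6,747.96.

€6,747.96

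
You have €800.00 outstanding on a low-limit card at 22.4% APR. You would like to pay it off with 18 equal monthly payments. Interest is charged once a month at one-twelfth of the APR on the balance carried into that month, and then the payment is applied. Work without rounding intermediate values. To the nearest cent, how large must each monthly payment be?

Monthly rate r = 22.4%/12 = 1.86667% = 0.0186667.
Level-payment amortization: P = B₀·r / (1 − (1+r)^(−n)) = 800.00·0.0186667 / (1 − 1.01867^(−18)).
Denominator 1 − (1+r)^(−18) = 0.283159908.
P = 14.9333 / 0.283159908 ≈ 52.74.

€52.74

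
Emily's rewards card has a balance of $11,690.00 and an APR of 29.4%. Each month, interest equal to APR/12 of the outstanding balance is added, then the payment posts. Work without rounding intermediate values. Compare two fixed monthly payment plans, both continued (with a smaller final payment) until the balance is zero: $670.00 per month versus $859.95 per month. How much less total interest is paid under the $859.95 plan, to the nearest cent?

$1,045.20

Monthly rate r = 29.4%/12 = 2.45% = 0.0245.
At $670.00/mo: n = ⌈−ln(1 − rB₀/P)/ln(1+r)⌉ = 24 payments (last $27.51); total interest = total paid − $11,690.00 = $3,747.51.
At $859.95/mo: 17 payments (last $633.11); total interest $2,702.31.
Interest saved = $3,747.51 − $2,702.31 = $1,045.20.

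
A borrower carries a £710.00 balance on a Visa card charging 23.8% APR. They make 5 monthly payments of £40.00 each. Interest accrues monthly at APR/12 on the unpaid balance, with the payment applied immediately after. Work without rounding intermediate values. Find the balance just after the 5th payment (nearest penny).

Monthly rate r = 23.8%/12 = 1.98333% = 0.0198333.
Each month: B ← B·(1+r) − £40.00.
Month 1: interest £14.08; balance after payment £684.08.
Month 2: interest £13.57; balance after payment £657.65.
Month 3: interest £13.04; balance after payment £630.69.
Month 4: interest £12.51; balance after payment £603.20.
Month 5: interest £11.96; balance after payment £575.16.

£575.16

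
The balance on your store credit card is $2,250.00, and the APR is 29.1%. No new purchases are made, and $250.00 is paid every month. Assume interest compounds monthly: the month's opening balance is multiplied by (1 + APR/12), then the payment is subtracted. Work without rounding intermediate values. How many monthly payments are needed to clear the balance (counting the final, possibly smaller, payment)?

Monthly rate r = 29.1%/12 = 2.425% = 0.02425.
Recurrence: B ← B·(1+r) − $250.00.
Month 1: interest $54.56; balance after payment $2,054.56.
Month 2: interest $49.82; balance after payment $1,854.39.
Closed form: n = −ln(1 − rB₀/P)/ln(1+r) = −ln(0.78175)/ln(1.02425) ≈ 10.276, so the balance reaches zero during payment 11.

11 months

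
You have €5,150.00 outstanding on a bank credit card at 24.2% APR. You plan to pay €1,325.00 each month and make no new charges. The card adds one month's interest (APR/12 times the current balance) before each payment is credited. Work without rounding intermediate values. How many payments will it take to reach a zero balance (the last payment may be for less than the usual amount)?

5 payments

Monthly rate r = 24.2%/12 = 2.01667% = 0.0201667.
Recurrence: B ← B·(1+r) − €1,325.00.
Month 1: interest €103.86; balance after payment €3,928.86.
Month 2: interest €79.23; balance after payment €2,683.09.
Month 3: interest €54.11; balance after payment €1,412.20.
Month 4: interest €28.48; balance after payment €115.68.
Month 5: interest €2.33; balance after payment €0.00.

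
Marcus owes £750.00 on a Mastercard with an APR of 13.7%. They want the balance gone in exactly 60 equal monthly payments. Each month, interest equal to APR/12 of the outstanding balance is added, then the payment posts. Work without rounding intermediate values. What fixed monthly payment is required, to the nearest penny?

Monthly rate r = 13.7%/12 = 1.14167% = 0.0114167.
Level-payment amortization: P = B₀·r / (1 − (1+r)^(−n)) = 750.00·0.0114167 / (1 − 1.01142^(−60)).
Denominator 1 − (1+r)^(−60) = 0.493949747.
P = 8.5625 / 0.493949747 ≈ 17.33.

£17.33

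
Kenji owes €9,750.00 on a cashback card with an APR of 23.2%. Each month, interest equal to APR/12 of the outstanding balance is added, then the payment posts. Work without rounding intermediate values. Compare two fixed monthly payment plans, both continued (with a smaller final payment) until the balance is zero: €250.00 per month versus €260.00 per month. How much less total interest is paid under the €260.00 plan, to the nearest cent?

Monthly rate r = 23.2%/12 = 1.93333% = 0.0193333.
At €250.00/mo: n = ⌈−ln(1 − rB₀/P)/ln(1+r)⌉ = 74 payments (last €59.97); total interest = total paid − €9,750.00 = €8,559.97.
At €260.00/mo: 68 payments (last €109.41); total interest €7,779.41.
Interest saved = €8,559.97 − €7,779.41 = €780.56.

€780.56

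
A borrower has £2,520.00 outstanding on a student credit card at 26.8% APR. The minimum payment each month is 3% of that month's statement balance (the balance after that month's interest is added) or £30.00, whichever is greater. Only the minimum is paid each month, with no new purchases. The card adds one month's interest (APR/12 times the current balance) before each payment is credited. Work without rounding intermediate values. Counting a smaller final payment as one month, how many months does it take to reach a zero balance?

Monthly rate r = 26.8%/12 = 2.23333% = 0.0223333.
While 3% of the post-interest balance exceeds £30.00, each month B ← (B·(1+r))·(1 − 0.03), i.e. B shrinks by the factor (1+r)·0.97 = 0.99166.
This holds for months 1–114. Entering month 115 the balance is £970.34; 3% of the post-interest balance is now below £30.00, so the flat £30.00 minimum applies from here.
From month 115 a fixed £30.00 at rate r clears £970.34 in 59 more payments. Total: 114 + 59 = 173 months.

173 months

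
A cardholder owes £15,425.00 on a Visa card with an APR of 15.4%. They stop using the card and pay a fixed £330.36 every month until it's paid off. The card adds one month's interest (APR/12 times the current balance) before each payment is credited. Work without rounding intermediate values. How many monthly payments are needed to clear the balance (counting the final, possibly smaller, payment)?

Monthly rate r = 15.4%/12 = 1.28333% = 0.0128333.
Recurrence: B ← B·(1+r) − £330.36.
Month 1: interest £197.95; balance after payment £15,292.59.
Month 2: interest £196.25; balance after payment £15,158.49.
Closed form: n = −ln(1 − rB₀/P)/ln(1+r) = −ln(0.40079)/ln(1.01283) ≈ 71.701, so the balance reaches zero during payment 72.

72 months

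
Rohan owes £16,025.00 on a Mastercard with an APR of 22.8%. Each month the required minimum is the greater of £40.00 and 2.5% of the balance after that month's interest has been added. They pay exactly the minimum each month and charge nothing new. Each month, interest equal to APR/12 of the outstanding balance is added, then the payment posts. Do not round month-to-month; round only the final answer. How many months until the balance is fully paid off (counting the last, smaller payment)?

431 months

Monthly rate r = 22.8%/12 = 1.9% = 0.019.
While 2.5% of the post-interest balance exceeds £40.00, each month B ← (B·(1+r))·(1 − 0.025), i.e. B shrinks by the factor (1+r)·0.975 = 0.99352.
This holds for months 1–358. Entering month 359 the balance is £1,566.06; 2.5% of the post-interest balance is now below £40.00, so the flat £40.00 minimum applies from here.
From month 359 a fixed £40.00 at rate r clears £1,566.06 in 73 more payments. Total: 358 + 73 = 431 months.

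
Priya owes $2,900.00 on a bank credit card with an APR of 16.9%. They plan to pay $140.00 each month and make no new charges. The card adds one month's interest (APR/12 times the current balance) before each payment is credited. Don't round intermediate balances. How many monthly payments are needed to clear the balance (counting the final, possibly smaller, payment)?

25 payments

Monthly rate r = 16.9%/12 = 1.40833% = 0.0140833.
Recurrence: B ← B·(1+r) − $140.00.
Month 1: interest $40.84; balance after payment $2,800.84.
Month 2: interest $39.45; balance after payment $2,700.29.
Closed form: n = −ln(1 − rB₀/P)/ln(1+r) = −ln(0.70827)/ln(1.01408) ≈ 24.664, so the balance reaches zero during payment 25.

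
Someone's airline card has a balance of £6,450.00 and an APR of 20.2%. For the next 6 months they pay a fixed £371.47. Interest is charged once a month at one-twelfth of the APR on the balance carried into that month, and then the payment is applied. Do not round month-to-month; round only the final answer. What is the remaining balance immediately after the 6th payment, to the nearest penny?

£4,804.74

Monthly rate r = 20.2%/12 = 1.68333% = 0.0168333.
Each month: B ← B·(1+r) − £371.47.
Month 1: interest £108.57; balance after payment £6,187.10.
Month 2: interest £104.15; balance after payment £5,919.78.
Month 3: interest £99.65; balance after payment £5,647.96.
Month 4: interest £95.07; balance after payment £5,371.57.
Month 5: interest £90.42; balance after payment £5,090.52.
Month 6: interest £85.69; balance after payment £4,804.74.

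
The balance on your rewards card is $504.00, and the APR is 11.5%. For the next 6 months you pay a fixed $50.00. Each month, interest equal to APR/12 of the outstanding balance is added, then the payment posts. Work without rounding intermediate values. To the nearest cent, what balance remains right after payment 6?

Monthly rate r = 11.5%/12 = 0.958333% = 0.00958333.
Each month: B ← B·(1+r) − $50.00.
Month 1: interest $4.83; balance after payment $458.83.
Month 2: interest $4.40; balance after payment $413.23.
Month 3: interest $3.96; balance after payment $367.19.
Month 4: interest $3.52; balance after payment $320.71.
Month 5: interest $3.07; balance after payment $273.78.
Month 6: interest $2.62; balance after payment $226.40.

$226.40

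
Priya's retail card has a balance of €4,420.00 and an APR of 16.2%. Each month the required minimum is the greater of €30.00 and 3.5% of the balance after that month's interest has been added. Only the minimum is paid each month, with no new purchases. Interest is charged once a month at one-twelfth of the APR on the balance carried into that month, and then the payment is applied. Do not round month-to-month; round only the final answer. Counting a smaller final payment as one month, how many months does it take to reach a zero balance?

Monthly rate r = 16.2%/12 = 1.35% = 0.0135.
While 3.5% of the post-interest balance exceeds €30.00, each month B ← (B·(1+r))·(1 − 0.035), i.e. B shrinks by the factor (1+r)·0.965 = 0.97803.
This holds for months 1–75. Entering month 76 the balance is €835.13; 3.5% of the post-interest balance is now below €30.00, so the flat €30.00 minimum applies from here.
From month 76 a fixed €30.00 at rate r clears €835.13 in 36 more payments. Total: 75 + 36 = 111 months.

111 months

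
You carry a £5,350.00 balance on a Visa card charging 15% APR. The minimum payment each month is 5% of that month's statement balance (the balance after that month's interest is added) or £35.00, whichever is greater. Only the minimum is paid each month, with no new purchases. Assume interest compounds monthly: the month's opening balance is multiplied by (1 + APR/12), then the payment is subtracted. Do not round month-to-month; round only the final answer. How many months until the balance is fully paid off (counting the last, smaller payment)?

76 months

Monthly rate r = 15%/12 = 1.25% = 0.0125.
While 5% of the post-interest balance exceeds £35.00, each month B ← (B·(1+r))·(1 − 0.05), i.e. B shrinks by the factor (1+r)·0.95 = 0.96187.
This holds for months 1–53. Entering month 54 the balance is £681.78; 5% of the post-interest balance is now below £35.00, so the flat £35.00 minimum applies from here.
From month 54 a fixed £35.00 at rate r clears £681.78 in 23 more payments. Total: 53 + 23 = 76 months.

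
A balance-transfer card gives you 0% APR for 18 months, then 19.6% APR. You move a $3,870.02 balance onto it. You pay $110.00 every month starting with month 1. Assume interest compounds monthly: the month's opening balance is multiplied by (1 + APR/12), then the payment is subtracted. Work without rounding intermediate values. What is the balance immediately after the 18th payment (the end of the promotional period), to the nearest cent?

Promo months 1–18 at r₀ = 0%/12 = 0; months 19+ at r₁ = 19.6%/12 = 0.0163333.
After month 18 (no interest yet): B = $3,870.02 − 18·$110.00 = $1,890.02.

$1,890.02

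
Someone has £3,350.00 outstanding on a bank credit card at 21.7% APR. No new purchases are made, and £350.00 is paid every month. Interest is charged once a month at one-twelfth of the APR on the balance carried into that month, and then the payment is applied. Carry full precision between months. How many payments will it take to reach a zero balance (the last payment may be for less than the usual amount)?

11 payments

Monthly rate r = 21.7%/12 = 1.80833% = 0.0180833.
Recurrence: B ← B·(1+r) − £350.00.
Month 1: interest £60.58; balance after payment £3,060.58.
Month 2: interest £55.35; balance after payment £2,765.92.
Closed form: n = −ln(1 − rB₀/P)/ln(1+r) = −ln(0.82692)/ln(1.01808) ≈ 10.604, so the balance reaches zero during payment 11.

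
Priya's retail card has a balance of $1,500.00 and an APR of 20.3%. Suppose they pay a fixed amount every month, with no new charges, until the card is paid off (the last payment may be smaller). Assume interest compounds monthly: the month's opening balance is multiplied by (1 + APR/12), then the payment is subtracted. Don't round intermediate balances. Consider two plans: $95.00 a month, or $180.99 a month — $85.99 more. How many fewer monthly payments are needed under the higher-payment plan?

9 fewer payments

Monthly rate r = 20.3%/12 = 1.69167% = 0.0169167.
At $95.00/mo: n = ⌈−ln(1 − rB₀/P)/ln(1+r)⌉ = 19 payments (last $50.03); total interest = total paid − $1,500.00 = $260.03.
At $180.99/mo: 10 payments (last $0.87); total interest $129.78.
Payments saved = 19 − 10 = 9.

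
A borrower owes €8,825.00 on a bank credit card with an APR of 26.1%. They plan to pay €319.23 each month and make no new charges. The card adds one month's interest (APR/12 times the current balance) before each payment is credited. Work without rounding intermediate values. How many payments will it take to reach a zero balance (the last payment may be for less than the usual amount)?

43 payments

Monthly rate r = 26.1%/12 = 2.175% = 0.02175.
Recurrence: B ← B·(1+r) − €319.23.
Month 1: interest €191.94; balance after payment €8,697.71.
Month 2: interest €189.18; balance after payment €8,567.66.
Closed form: n = −ln(1 − rB₀/P)/ln(1+r) = −ln(0.39873)/ln(1.02175) ≈ 42.733, so the balance reaches zero during payment 43.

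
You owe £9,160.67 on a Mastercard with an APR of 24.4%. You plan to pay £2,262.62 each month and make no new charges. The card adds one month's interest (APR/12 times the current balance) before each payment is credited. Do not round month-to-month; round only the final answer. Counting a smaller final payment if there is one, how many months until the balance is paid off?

Monthly rate r = 24.4%/12 = 2.03333% = 0.0203333.
Recurrence: B ← B·(1+r) − £2,262.62.
Month 1: interest £186.27; balance after payment £7,084.32.
Month 2: interest £144.05; balance after payment £4,965.74.
Month 3: interest £100.97; balance after payment £2,804.09.
Month 4: interest £57.02; balance after payment £598.49.
Month 5: interest £12.17; balance after payment £0.00.

5 months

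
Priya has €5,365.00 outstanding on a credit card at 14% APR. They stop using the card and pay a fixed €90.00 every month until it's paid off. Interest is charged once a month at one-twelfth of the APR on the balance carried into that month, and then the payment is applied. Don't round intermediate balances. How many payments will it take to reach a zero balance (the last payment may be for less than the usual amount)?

103 months

Monthly rate r = 14%/12 = 1.16667% = 0.0116667.
Recurrence: B ← B·(1+r) − €90.00.
Month 1: interest €62.59; balance after payment €5,337.59.
Month 2: interest €62.27; balance after payment €5,309.86.
Closed form: n = −ln(1 − rB₀/P)/ln(1+r) = −ln(0.30454)/ln(1.01167) ≈ 102.504, so the balance reaches zero during payment 103.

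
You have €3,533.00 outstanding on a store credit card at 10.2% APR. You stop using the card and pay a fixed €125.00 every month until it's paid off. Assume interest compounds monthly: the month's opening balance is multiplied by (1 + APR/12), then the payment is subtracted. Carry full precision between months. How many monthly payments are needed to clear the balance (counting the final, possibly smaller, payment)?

Monthly rate r = 10.2%/12 = 0.85% = 0.0085.
Recurrence: B ← B·(1+r) − €125.00.
Month 1: interest €30.03; balance after payment €3,438.03.
Month 2: interest €29.22; balance after payment €3,342.25.
Closed form: n = −ln(1 − rB₀/P)/ln(1+r) = −ln(0.75976)/ln(1.0085) ≈ 32.462, so the balance reaches zero during payment 33.

33 months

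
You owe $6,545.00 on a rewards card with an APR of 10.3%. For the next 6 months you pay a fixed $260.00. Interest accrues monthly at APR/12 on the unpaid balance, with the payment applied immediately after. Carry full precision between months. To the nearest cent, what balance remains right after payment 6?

Monthly rate r = 10.3%/12 = 0.858333% = 0.00858333.
Each month: B ← B·(1+r) − $260.00.
Month 1: interest $56.18; balance after payment $6,341.18.
Month 2: interest $54.43; balance after payment $6,135.61.
Month 3: interest $52.66; balance after payment $5,928.27.
Month 4: interest $50.88; balance after payment $5,719.15.
Month 5: interest $49.09; balance after payment $5,508.24.
Month 6: interest $47.28; balance after payment $5,295.52.

$5,295.52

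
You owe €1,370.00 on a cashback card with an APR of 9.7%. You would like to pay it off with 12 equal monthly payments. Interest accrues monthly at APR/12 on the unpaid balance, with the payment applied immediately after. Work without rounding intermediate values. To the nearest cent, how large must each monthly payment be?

Monthly rate r = 9.7%/12 = 0.808333% = 0.00808333.
Level-payment amortization: P = B₀·r / (1 − (1+r)^(−n)) = 1370.00·0.00808333 / (1 − 1.00808^(−12)).
Denominator 1 − (1+r)^(−12) = 0.0920900309.
P = 11.0742 / 0.0920900309 ≈ 120.25.

€120.25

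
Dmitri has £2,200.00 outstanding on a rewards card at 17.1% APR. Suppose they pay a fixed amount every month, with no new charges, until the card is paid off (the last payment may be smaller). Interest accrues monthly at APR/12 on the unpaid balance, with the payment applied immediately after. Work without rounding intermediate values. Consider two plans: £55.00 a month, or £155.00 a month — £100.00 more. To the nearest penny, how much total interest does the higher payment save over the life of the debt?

£805.25

Monthly rate r = 17.1%/12 = 1.425% = 0.01425.
At £55.00/mo: n = ⌈−ln(1 − rB₀/P)/ln(1+r)⌉ = 60 payments (last £35.67); total interest = total paid − £2,200.00 = £1,080.67.
At £155.00/mo: 16 payments (last £150.42); total interest £275.42.
Interest saved = £1,080.67 − £275.42 = £805.25.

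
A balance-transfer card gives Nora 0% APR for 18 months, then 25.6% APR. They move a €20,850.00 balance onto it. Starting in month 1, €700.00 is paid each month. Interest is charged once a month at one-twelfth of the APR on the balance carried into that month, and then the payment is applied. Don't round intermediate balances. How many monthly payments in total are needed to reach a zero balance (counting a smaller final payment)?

Promo months 1–18 at r₀ = 0%/12 = 0; months 19+ at r₁ = 25.6%/12 = 0.0213333.
After month 18 (no interest yet): B = €20,850.00 − 18·€700.00 = €8,250.00.
Then at r₁ with €700.00/mo: n₂ = −ln(1 − r₁·B/P)/ln(1+r₁) ≈ 13.72 → 14 more payments.

32 months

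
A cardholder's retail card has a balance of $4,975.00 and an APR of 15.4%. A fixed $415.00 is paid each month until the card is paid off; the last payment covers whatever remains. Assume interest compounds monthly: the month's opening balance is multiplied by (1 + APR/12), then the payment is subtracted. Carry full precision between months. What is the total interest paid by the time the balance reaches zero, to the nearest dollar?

$462

Monthly rate r = 15.4%/12 = 1.28333% = 0.0128333.
Payoff takes n = ⌈−ln(1 − rB₀/P)/ln(1+r)⌉ = ⌈13.100⌉ = 14 payments; the last is $41.94.
Total paid = 13·$415.00 + $41.94 = $5,436.94.
Total interest = total paid − principal = $5,436.94 − $4,975.00 = $461.94.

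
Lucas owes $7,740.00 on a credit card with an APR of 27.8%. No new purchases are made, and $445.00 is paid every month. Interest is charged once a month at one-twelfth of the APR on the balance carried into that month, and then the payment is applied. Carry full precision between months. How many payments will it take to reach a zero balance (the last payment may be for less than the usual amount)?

Monthly rate r = 27.8%/12 = 2.31667% = 0.0231667.
Recurrence: B ← B·(1+r) − $445.00.
Month 1: interest $179.31; balance after payment $7,474.31.
Month 2: interest $173.15; balance after payment $7,202.46.
Closed form: n = −ln(1 − rB₀/P)/ln(1+r) = −ln(0.59706)/ln(1.02317) ≈ 22.519, so the balance reaches zero during payment 23.

23 months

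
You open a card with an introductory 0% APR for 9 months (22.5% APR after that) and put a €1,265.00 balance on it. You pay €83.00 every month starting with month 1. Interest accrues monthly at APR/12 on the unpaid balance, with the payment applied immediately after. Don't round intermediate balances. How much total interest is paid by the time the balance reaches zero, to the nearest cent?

Promo months 1–9 at r₀ = 0%/12 = 0; months 10+ at r₁ = 22.5%/12 = 0.01875.
After month 9 (no interest yet): B = €1,265.00 − 9·€83.00 = €518.00.
Then at r₁ with €83.00/mo: n₂ = −ln(1 − r₁·B/P)/ln(1+r₁) ≈ 6.70 → 7 more payments.
Total paid = 15·€83.00 + €58.21 = €1,303.21; interest = €1,303.21 − €1,265.00 = €38.21.

€38.21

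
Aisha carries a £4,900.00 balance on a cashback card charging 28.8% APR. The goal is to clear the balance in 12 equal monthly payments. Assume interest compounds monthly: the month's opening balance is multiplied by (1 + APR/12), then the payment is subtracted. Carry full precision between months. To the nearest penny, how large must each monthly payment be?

£474.80

Monthly rate r = 28.8%/12 = 2.4% = 0.024.
Level-payment amortization: P = B₀·r / (1 − (1+r)^(−n)) = 4900.00·0.024 / (1 − 1.024^(−12)).
Denominator 1 − (1+r)^(−12) = 0.247683615.
P = 117.6 / 0.247683615 ≈ 474.80.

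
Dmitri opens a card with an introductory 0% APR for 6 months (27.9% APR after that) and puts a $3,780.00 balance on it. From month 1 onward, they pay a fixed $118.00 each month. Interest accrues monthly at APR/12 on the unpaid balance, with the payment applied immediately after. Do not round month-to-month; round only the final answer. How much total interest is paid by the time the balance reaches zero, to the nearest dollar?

Promo months 1–6 at r₀ = 0%/12 = 0; months 7+ at r₁ = 27.9%/12 = 0.02325.
After month 6 (no interest yet): B = $3,780.00 − 6·$118.00 = $3,072.00.
Then at r₁ with $118.00/mo: n₂ = −ln(1 − r₁·B/P)/ln(1+r₁) ≈ 40.45 → 41 more payments.
Total paid = 46·$118.00 + $52.94 = $5,480.94; interest = $5,480.94 − $3,780.00 = $1,700.94.

$1,701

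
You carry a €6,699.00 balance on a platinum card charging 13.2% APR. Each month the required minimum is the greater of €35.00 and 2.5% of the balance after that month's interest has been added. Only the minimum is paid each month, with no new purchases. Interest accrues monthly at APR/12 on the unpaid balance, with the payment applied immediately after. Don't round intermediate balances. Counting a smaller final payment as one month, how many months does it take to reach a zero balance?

Monthly rate r = 13.2%/12 = 1.1% = 0.011.
While 2.5% of the post-interest balance exceeds €35.00, each month B ← (B·(1+r))·(1 − 0.025), i.e. B shrinks by the factor (1+r)·0.975 = 0.98572.
This holds for months 1–110. Entering month 111 the balance is €1,377.67; 2.5% of the post-interest balance is now below €35.00, so the flat €35.00 minimum applies from here.
From month 111 a fixed €35.00 at rate r clears €1,377.67 in 52 more payments. Total: 110 + 52 = 162 months.

162 months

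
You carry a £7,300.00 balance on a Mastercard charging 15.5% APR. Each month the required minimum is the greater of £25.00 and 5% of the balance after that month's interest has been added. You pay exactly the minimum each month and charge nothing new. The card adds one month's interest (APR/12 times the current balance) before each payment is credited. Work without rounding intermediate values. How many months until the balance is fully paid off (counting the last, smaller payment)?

Monthly rate r = 15.5%/12 = 1.29167% = 0.0129167.
While 5% of the post-interest balance exceeds £25.00, each month B ← (B·(1+r))·(1 − 0.05), i.e. B shrinks by the factor (1+r)·0.95 = 0.96227.
This holds for months 1–71. Entering month 72 the balance is £475.81; 5% of the post-interest balance is now below £25.00, so the flat £25.00 minimum applies from here.
From month 72 a fixed £25.00 at rate r clears £475.81 in 22 more payments. Total: 71 + 22 = 93 months.

93 months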